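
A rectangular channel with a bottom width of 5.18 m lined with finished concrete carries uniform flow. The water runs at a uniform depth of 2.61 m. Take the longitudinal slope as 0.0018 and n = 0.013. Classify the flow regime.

subcritical

Flow area A = b·y = 5.18 × 2.61 = 13.52 m². Wetted perimeter P = b + 2y = 5.18 + 2×2.61 = 10.4 m.
Hydraulic radius R = A/P = 13.52/10.4 = 1.3 m.
V = (1/n) R^(2/3) √S = (1/0.013) × 1.3^(2/3) × √0.0018 = 3.887 m/s. Hydraulic depth D_h = A/T = 13.52/5.18 = 2.61 m.
Froude number Fr = V/√(g·D_h) = 3.887/√(9.81×2.61) = 0.768, which is less than 1, so the flow is subcritical.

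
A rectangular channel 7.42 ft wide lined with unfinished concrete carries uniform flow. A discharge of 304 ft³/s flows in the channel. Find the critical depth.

For a rectangular channel, critical depth y_c = (q²/g)^(1/3) where q = Q/b = 304/7.42 = 40.97 ft²/s.
So y_c = (40.97²/32.2)^(1/3) = 3.74 ft.

y_c = 3.74 ft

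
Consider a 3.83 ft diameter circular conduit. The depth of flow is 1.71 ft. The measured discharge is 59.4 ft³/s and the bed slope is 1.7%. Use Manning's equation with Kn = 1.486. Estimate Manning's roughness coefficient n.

n = 0.015

For a circular section of diameter D = 3.83 ft at depth y = 1.71 ft, the central angle is θ = 2 arccos(1 − 2y/D) = 2.927 rad. Then A = (D²/8)(θ − sin θ) = 4.977 ft² and P = Dθ/2 = 5.605 ft.
Hydraulic radius R = A/P = 4.977/5.605 = 0.8879 ft.
Rearranging Manning's equation: n = (1.486/Q) A R^(2/3) S^(1/2) = (1.486/59.4) × 4.977 × 0.8879^(2/3) × √0.017 = 0.015.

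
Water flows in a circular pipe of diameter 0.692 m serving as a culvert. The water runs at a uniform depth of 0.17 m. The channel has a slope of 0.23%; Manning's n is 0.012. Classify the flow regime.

For a circular section of diameter D = 0.692 m at depth y = 0.17 m, the central angle is θ = 2 arccos(1 − 2y/D) = 2.074 rad. Then A = (D²/8)(θ − sin θ) = 0.07174 m² and P = Dθ/2 = 0.7177 m.
Hydraulic radius R = A/P = 0.07174/0.7177 = 0.09995 m.
V = (1/n) R^(2/3) √S = (1/0.012) × 0.09995^(2/3) × √0.0023 = 0.8607 m/s. Hydraulic depth D_h = A/T = 0.07174/0.5958 = 0.1204 m.
Froude number Fr = V/√(g·D_h) = 0.8607/√(9.81×0.1204) = 0.792, which is less than 1, so the flow is subcritical.

subcritical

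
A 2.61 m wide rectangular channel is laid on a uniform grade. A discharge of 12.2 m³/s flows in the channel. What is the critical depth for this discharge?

For a rectangular channel, critical depth y_c = (q²/g)^(1/3) where q = Q/b = 12.2/2.61 = 4.674 m²/s.
So y_c = (4.674²/9.81)^(1/3) = 1.31 m.

y_c = 1.31 m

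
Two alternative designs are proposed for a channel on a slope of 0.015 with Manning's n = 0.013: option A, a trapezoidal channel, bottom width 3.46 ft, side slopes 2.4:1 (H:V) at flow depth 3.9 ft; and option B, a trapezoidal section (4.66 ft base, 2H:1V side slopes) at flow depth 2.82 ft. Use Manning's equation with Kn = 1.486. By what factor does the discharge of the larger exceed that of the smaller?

2

Channel A: With bottom width b = 3.46 ft and side slope z = 2.4: A = (b + zy)y = (3.46 + 2.4×3.9)×3.9 = 50 ft²; P = b + 2y√(1+z²) = 3.46 + 2×3.9×2.6 = 23.74 ft. Hydraulic radius R = A/P = 50/23.74 = 2.106 ft. Q_A = (1.486/0.013)·50·2.106^(2/3)·√0.015 = 1150 ft³/s.
Channel B: With bottom width b = 4.66 ft and side slope z = 2: A = (b + zy)y = (4.66 + 2×2.82)×2.82 = 29.05 ft²; P = b + 2y√(1+z²) = 4.66 + 2×2.82×2.236 = 17.27 ft. Hydraulic radius R = A/P = 29.05/17.27 = 1.682 ft. Q_B = (1.486/0.013)·29.05·1.682^(2/3)·√0.015 = 575.1 ft³/s.
The larger discharge is 1150 ft³/s and the smaller is 575.1 ft³/s; the ratio is 2.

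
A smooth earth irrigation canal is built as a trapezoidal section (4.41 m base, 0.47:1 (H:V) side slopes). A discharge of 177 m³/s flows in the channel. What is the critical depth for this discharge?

At critical depth, Q² T / (g A³) = 1, i.e. A³/T = Q²/g = 177²/9.81 = 3194.
At y = 5.43 m: A³/T = 5679 — too large.
At y = 4.61 m: A³/T = 3187 — matches.

y_c = 4.61 m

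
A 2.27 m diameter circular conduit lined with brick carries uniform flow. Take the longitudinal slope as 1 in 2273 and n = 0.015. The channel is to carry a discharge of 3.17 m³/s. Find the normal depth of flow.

y_n = 1.56 m

Manning's equation rearranged: A R^(2/3) = nQ / (1·√S) = 0.015 × 3.17 / (√0.0004399) = 2.267.
Try y = 1.81 m: A R^(2/3) = 2.703 — over.
Try y = 1.29 m: A R^(2/3) = 1.712 — short.
Try y = 1.56 m: A R^(2/3) = 2.267 — ≈ 2.267.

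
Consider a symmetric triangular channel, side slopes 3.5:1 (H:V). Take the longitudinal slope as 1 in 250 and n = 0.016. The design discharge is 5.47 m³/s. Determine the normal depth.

Manning's equation rearranged: A R^(2/3) = nQ / (1·√S) = 0.016 × 5.47 / (√0.004) = 1.384.
At y = 0.968 m: A R^(2/3) = 1.969 — too large.
At y = 0.651 m: A R^(2/3) = 0.6838 — too small.
At y = 0.848 m: A R^(2/3) = 1.384 — close enough.

y_n = 0.848 m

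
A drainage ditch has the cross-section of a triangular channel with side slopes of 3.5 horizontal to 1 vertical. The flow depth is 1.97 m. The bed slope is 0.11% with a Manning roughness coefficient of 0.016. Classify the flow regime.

For a triangular section with side slope z = 3.5: A = zy² = 3.5×1.97² = 13.58 m²; P = 2y√(1+z²) = 2×1.97×3.64 = 14.34 m.
Hydraulic radius R = A/P = 13.58/14.34 = 0.9471 m.
V = (1/n) R^(2/3) √S = (1/0.016) × 0.9471^(2/3) × √0.0011 = 1.999 m/s. Hydraulic depth D_h = A/T = 13.58/13.79 = 0.985 m.
Froude number Fr = V/√(g·D_h) = 1.999/√(9.81×0.985) = 0.643, which is less than 1, so the flow is subcritical.

subcritical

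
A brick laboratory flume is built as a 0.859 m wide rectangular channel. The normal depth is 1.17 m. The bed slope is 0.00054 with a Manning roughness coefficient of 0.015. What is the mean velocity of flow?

V = 0.716 m/s

Flow area A = b·y = 0.859 × 1.17 = 1.005 m². Wetted perimeter P = b + 2y = 0.859 + 2×1.17 = 3.199 m.
Hydraulic radius R = A/P = 1.005/3.199 = 0.3142 m.
From Manning's equation, V = (1/n) R^(2/3) S^(1/2) = (1/0.015) × 0.3142^(2/3) × 0.00054^(1/2) = 0.716 m/s.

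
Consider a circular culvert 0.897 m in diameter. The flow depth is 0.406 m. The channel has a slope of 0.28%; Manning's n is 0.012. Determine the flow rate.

For a circular section of diameter D = 0.897 m at depth y = 0.406 m, the central angle is θ = 2 arccos(1 − 2y/D) = 2.952 rad. Then A = (D²/8)(θ − sin θ) = 0.2779 m² and P = Dθ/2 = 1.324 m.
Hydraulic radius R = A/P = 0.2779/1.324 = 0.2099 m.
Manning's equation: Q = (1/n) A R^(2/3) S^(1/2) = (1/0.012) × 0.2779 × 0.2099^(2/3) × 0.0028^(1/2) = 0.433 m³/s.

Q = 0.433 m³/s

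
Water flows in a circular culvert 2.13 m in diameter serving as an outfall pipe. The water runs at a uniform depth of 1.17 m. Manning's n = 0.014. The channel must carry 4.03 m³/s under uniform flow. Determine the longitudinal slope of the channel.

S = 0.0017

For a circular section of diameter D = 2.13 m at depth y = 1.17 m, the central angle is θ = 2 arccos(1 − 2y/D) = 3.339 rad. Then A = (D²/8)(θ − sin θ) = 2.005 m² and P = Dθ/2 = 3.556 m.
Hydraulic radius R = A/P = 2.005/3.556 = 0.5638 m.
From Manning's equation, S = [nQ / (1 A R^(2/3))]² = [0.014 × 4.03 / (1 × 2.005 × 0.5638^(2/3))]² = 0.0017.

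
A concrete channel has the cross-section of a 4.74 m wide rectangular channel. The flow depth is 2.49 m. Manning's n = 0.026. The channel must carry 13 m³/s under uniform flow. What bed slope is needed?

S = 0.000633

Flow area A = b·y = 4.74 × 2.49 = 11.8 m². Wetted perimeter P = b + 2y = 4.74 + 2×2.49 = 9.72 m.
Hydraulic radius R = A/P = 11.8/9.72 = 1.214 m.
From Manning's equation, S = [nQ / (1 A R^(2/3))]² = [0.026 × 13 / (1 × 11.8 × 1.214^(2/3))]² = 0.000633.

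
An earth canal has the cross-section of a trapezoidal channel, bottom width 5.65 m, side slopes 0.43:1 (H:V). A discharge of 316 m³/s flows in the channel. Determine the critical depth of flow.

At critical depth, Q² T / (g A³) = 1, i.e. A³/T = Q²/g = 316²/9.81 = 10180.
Trying y = 4.55 m: A³/T = 4335 — too small.
Trying y = 6.72 m: A³/T = 16540 — too large.
Trying y = 5.85 m: A³/T = 10200 — close enough.

y_c = 5.85 m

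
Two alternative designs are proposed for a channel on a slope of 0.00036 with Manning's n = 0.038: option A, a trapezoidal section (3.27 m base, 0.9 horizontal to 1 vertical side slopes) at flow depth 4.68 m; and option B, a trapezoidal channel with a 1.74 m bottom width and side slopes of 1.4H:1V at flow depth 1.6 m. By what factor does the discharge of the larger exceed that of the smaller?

10.2

Channel A: With bottom width b = 3.27 m and side slope z = 0.9: A = (b + zy)y = (3.27 + 0.9×4.68)×4.68 = 35.02 m²; P = b + 2y√(1+z²) = 3.27 + 2×4.68×1.345 = 15.86 m. Hydraulic radius R = A/P = 35.02/15.86 = 2.207 m. Q_A = (1/0.038)·35.02·2.207^(2/3)·√0.00036 = 29.64 m³/s.
Channel B: With bottom width b = 1.74 m and side slope z = 1.4: A = (b + zy)y = (1.74 + 1.4×1.6)×1.6 = 6.368 m²; P = b + 2y√(1+z²) = 1.74 + 2×1.6×1.72 = 7.245 m. Hydraulic radius R = A/P = 6.368/7.245 = 0.8789 m. Q_B = (1/0.038)·6.368·0.8789^(2/3)·√0.00036 = 2.917 m³/s.
The larger discharge is 29.64 m³/s and the smaller is 2.917 m³/s; the ratio is 10.2.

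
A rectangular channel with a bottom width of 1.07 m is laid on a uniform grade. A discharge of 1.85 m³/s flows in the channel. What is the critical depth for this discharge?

For a rectangular channel, critical depth y_c = (q²/g)^(1/3) where q = Q/b = 1.85/1.07 = 1.729 m²/s.
So y_c = (1.729²/9.81)^(1/3) = 0.673 m.

y_c = 0.673 m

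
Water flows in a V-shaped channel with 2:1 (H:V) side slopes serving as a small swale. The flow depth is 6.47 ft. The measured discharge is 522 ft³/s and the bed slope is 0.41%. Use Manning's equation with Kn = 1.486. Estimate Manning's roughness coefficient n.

For a triangular section with side slope z = 2: A = zy² = 2×6.47² = 83.72 ft²; P = 2y√(1+z²) = 2×6.47×2.236 = 28.93 ft.
Hydraulic radius R = A/P = 83.72/28.93 = 2.893 ft.
Rearranging Manning's equation: n = (1.486/Q) A R^(2/3) S^(1/2) = (1.486/522) × 83.72 × 2.893^(2/3) × √0.0041 = 0.031.

n = 0.031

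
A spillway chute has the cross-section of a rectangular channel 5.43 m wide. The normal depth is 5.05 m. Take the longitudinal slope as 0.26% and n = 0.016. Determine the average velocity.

V = 4.66 m/s

Flow area A = b·y = 5.43 × 5.05 = 27.42 m². Wetted perimeter P = b + 2y = 5.43 + 2×5.05 = 15.53 m.
Hydraulic radius R = A/P = 27.42/15.53 = 1.766 m.
From Manning's equation, V = (1/n) R^(2/3) S^(1/2) = (1/0.016) × 1.766^(2/3) × 0.0026^(1/2) = 4.66 m/s.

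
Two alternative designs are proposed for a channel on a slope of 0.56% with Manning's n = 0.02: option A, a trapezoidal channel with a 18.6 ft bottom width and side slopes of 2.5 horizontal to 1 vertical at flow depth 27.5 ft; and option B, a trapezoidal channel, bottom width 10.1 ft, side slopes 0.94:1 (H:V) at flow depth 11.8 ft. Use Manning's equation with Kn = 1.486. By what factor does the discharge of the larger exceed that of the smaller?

17.5

Channel A: With bottom width b = 18.6 ft and side slope z = 2.5: A = (b + zy)y = (18.6 + 2.5×27.5)×27.5 = 2402 ft²; P = b + 2y√(1+z²) = 18.6 + 2×27.5×2.693 = 166.7 ft. Hydraulic radius R = A/P = 2402/166.7 = 14.41 ft. Q_A = (1.486/0.02)·2402·14.41^(2/3)·√0.0056 = 79090 ft³/s.
Channel B: With bottom width b = 10.1 ft and side slope z = 0.94: A = (b + zy)y = (10.1 + 0.94×11.8)×11.8 = 250.1 ft²; P = b + 2y√(1+z²) = 10.1 + 2×11.8×1.372 = 42.49 ft. Hydraulic radius R = A/P = 250.1/42.49 = 5.885 ft. Q_B = (1.486/0.02)·250.1·5.885^(2/3)·√0.0056 = 4532 ft³/s.
The larger discharge is 79090 ft³/s and the smaller is 4532 ft³/s; the ratio is 17.5.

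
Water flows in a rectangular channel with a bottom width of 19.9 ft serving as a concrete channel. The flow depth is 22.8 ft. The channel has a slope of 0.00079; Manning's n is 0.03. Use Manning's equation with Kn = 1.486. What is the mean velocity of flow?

V = 5.06 ft/s

Flow area A = b·y = 19.9 × 22.8 = 453.7 ft². Wetted perimeter P = b + 2y = 19.9 + 2×22.8 = 65.5 ft.
Hydraulic radius R = A/P = 453.7/65.5 = 6.927 ft.
From Manning's equation, V = (1.486/n) R^(2/3) S^(1/2) = (1.486/0.03) × 6.927^(2/3) × 0.00079^(1/2) = 5.06 ft/s.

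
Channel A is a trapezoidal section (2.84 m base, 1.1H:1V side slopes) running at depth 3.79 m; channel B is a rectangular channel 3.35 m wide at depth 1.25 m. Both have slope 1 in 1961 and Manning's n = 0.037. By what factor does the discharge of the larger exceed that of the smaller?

12.1

Channel A: With bottom width b = 2.84 m and side slope z = 1.1: A = (b + zy)y = (2.84 + 1.1×3.79)×3.79 = 26.56 m²; P = b + 2y√(1+z²) = 2.84 + 2×3.79×1.487 = 14.11 m. Hydraulic radius R = A/P = 26.56/14.11 = 1.883 m. Q_A = (1/0.037)·26.56·1.883^(2/3)·√0.0005099 = 24.72 m³/s.
Channel B: Flow area A = b·y = 3.35 × 1.25 = 4.188 m². Wetted perimeter P = b + 2y = 3.35 + 2×1.25 = 5.85 m. Hydraulic radius R = A/P = 4.188/5.85 = 0.7158 m. Q_B = (1/0.037)·4.188·0.7158^(2/3)·√0.0005099 = 2.045 m³/s.
The larger discharge is 24.72 m³/s and the smaller is 2.045 m³/s; the ratio is 12.1.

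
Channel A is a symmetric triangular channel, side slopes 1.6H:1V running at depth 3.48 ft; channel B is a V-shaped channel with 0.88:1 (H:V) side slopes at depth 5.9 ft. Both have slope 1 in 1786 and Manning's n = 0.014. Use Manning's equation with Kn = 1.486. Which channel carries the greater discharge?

Channel A: For a triangular section with side slope z = 1.6: A = zy² = 1.6×3.48² = 19.38 ft²; P = 2y√(1+z²) = 2×3.48×1.887 = 13.13 ft. Hydraulic radius R = A/P = 19.38/13.13 = 1.476 ft. Q_A = (1.486/0.014)·19.38·1.476^(2/3)·√0.0005599 = 63.08 ft³/s.
Channel B: For a triangular section with side slope z = 0.88: A = zy² = 0.88×5.9² = 30.63 ft²; P = 2y√(1+z²) = 2×5.9×1.332 = 15.72 ft. Hydraulic radius R = A/P = 30.63/15.72 = 1.949 ft. Q_B = (1.486/0.014)·30.63·1.949^(2/3)·√0.0005599 = 120 ft³/s.
Q_A = 63.08 ft³/s vs Q_B = 120 ft³/s, so channel B carries more.

channel B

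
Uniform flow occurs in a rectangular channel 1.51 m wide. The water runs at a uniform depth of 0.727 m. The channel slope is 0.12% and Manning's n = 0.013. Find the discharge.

Flow area A = b·y = 1.51 × 0.727 = 1.098 m². Wetted perimeter P = b + 2y = 1.51 + 2×0.727 = 2.964 m.
Hydraulic radius R = A/P = 1.098/2.964 = 0.3704 m.
Manning's equation: Q = (1/n) A R^(2/3) S^(1/2) = (1/0.013) × 1.098 × 0.3704^(2/3) × 0.0012^(1/2) = 1.51 m³/s.

Q = 1.51 m³/s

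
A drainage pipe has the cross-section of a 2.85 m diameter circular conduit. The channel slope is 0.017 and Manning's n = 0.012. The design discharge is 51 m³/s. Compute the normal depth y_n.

y_n = 2.16 m

Manning's equation rearranged: A R^(2/3) = nQ / (1·√S) = 0.012 × 51 / (√0.017) = 4.694.
At y = 1.93 m: A R^(2/3) = 4.076 — low.
At y = 2.65 m: A R^(2/3) = 5.472 — high.
At y = 2.16 m: A R^(2/3) = 4.697 — matches.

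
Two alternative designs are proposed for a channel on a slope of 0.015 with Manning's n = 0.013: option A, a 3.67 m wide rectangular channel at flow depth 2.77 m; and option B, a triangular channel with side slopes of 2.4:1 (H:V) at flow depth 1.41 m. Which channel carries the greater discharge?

Channel A: Flow area A = b·y = 3.67 × 2.77 = 10.17 m². Wetted perimeter P = b + 2y = 3.67 + 2×2.77 = 9.21 m. Hydraulic radius R = A/P = 10.17/9.21 = 1.104 m. Q_A = (1/0.013)·10.17·1.104^(2/3)·√0.015 = 102.3 m³/s.
Channel B: For a triangular section with side slope z = 2.4: A = zy² = 2.4×1.41² = 4.771 m²; P = 2y√(1+z²) = 2×1.41×2.6 = 7.332 m. Hydraulic radius R = A/P = 4.771/7.332 = 0.6508 m. Q_B = (1/0.013)·4.771·0.6508^(2/3)·√0.015 = 33.76 m³/s.
Q_A = 102.3 m³/s vs Q_B = 33.76 m³/s, so channel A carries more.

channel A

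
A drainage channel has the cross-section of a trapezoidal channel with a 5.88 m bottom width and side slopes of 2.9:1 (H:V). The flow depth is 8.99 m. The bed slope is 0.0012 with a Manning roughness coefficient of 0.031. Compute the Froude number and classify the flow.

With bottom width b = 5.88 m and side slope z = 2.9: A = (b + zy)y = (5.88 + 2.9×8.99)×8.99 = 287.2 m²; P = b + 2y√(1+z²) = 5.88 + 2×8.99×3.068 = 61.03 m.
Hydraulic radius R = A/P = 287.2/61.03 = 4.706 m.
V = (1/n) R^(2/3) √S = (1/0.031) × 4.706^(2/3) × √0.0012 = 3.138 m/s. Hydraulic depth D_h = A/T = 287.2/58.02 = 4.951 m.
Froude number Fr = V/√(g·D_h) = 3.138/√(9.81×4.951) = 0.45, which is less than 1, so the flow is subcritical.

subcritical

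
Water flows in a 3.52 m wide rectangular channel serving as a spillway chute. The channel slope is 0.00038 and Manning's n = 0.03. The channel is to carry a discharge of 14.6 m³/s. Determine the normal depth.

y_n = 5.3 m

Manning's equation rearranged: A R^(2/3) = nQ / (1·√S) = 0.03 × 14.6 / (√0.00038) = 22.47.
Try y = 6.57 m: A R^(2/3) = 28.78 — too large.
Try y = 4.49 m: A R^(2/3) = 18.48 — too small.
Try y = 5.3 m: A R^(2/3) = 22.46 — matches.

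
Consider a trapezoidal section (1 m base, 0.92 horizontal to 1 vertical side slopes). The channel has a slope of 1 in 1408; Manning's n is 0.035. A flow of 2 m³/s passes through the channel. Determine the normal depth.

y_n = 1.45 m

Manning's equation rearranged: A R^(2/3) = nQ / (1·√S) = 0.035 × 2 / (√0.0007102) = 2.627.
Try y = 1.29 m: A R^(2/3) = 2.065 — too small.
Try y = 1.45 m: A R^(2/3) = 2.63 — matches.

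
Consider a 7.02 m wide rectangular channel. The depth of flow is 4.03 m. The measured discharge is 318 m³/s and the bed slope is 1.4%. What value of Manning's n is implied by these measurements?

Flow area A = b·y = 7.02 × 4.03 = 28.29 m². Wetted perimeter P = b + 2y = 7.02 + 2×4.03 = 15.08 m.
Hydraulic radius R = A/P = 28.29/15.08 = 1.876 m.
Rearranging Manning's equation: n = (1/Q) A R^(2/3) S^(1/2) = (1/318) × 28.29 × 1.876^(2/3) × √0.014 = 0.016.

n = 0.016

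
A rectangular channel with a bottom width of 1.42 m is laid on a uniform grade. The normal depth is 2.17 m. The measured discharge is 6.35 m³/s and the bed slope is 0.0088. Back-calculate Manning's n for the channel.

Flow area A = b·y = 1.42 × 2.17 = 3.081 m². Wetted perimeter P = b + 2y = 1.42 + 2×2.17 = 5.76 m.
Hydraulic radius R = A/P = 3.081/5.76 = 0.535 m.
Rearranging Manning's equation: n = (1/Q) A R^(2/3) S^(1/2) = (1/6.35) × 3.081 × 0.535^(2/3) × √0.0088 = 0.03.

n = 0.03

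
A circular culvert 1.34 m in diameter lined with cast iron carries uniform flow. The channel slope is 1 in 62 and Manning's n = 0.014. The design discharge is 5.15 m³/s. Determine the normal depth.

y_n = 0.936 m

Manning's equation rearranged: A R^(2/3) = nQ / (1·√S) = 0.014 × 5.15 / (√0.01613) = 0.5677.
At y = 0.743 m: A R^(2/3) = 0.4037 — low.
At y = 1.04 m: A R^(2/3) = 0.6445 — high.
At y = 0.936 m: A R^(2/3) = 0.5679 — close enough.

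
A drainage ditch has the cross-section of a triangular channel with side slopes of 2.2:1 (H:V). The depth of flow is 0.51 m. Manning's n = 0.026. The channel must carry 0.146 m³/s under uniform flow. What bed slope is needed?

For a triangular section with side slope z = 2.2: A = zy² = 2.2×0.51² = 0.5722 m²; P = 2y√(1+z²) = 2×0.51×2.417 = 2.465 m.
Hydraulic radius R = A/P = 0.5722/2.465 = 0.2321 m.
From Manning's equation, S = [nQ / (1 A R^(2/3))]² = [0.026 × 0.146 / (1 × 0.5722 × 0.2321^(2/3))]² = 0.000308.

S = 0.000308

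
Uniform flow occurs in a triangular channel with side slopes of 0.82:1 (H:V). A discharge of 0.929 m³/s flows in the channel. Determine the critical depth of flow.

At critical depth, Q² T / (g A³) = 1, i.e. A³/T = Q²/g = 0.929²/9.81 = 0.08798.
Trying y = 0.611 m: A³/T = 0.02863 — low.
Trying y = 0.9 m: A³/T = 0.1985 — high.
Trying y = 0.765 m: A³/T = 0.08809 — close enough.

y_c = 0.765 m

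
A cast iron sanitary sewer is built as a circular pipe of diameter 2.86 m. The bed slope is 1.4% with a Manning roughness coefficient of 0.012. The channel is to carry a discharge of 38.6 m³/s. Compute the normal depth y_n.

y_n = 1.87 m

Manning's equation rearranged: A R^(2/3) = nQ / (1·√S) = 0.012 × 38.6 / (√0.014) = 3.915.
Try y = 2.27 m: A R^(2/3) = 4.982 — over.
Try y = 1.53 m: A R^(2/3) = 2.876 — short.
Try y = 1.87 m: A R^(2/3) = 3.918 — ≈ 3.915.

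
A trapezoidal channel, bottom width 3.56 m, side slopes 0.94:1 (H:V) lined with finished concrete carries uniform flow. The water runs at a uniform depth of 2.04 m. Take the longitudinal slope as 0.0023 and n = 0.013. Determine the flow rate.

Q = 47.1 m³/s

With bottom width b = 3.56 m and side slope z = 0.94: A = (b + zy)y = (3.56 + 0.94×2.04)×2.04 = 11.17 m²; P = b + 2y√(1+z²) = 3.56 + 2×2.04×1.372 = 9.16 m.
Hydraulic radius R = A/P = 11.17/9.16 = 1.22 m.
Manning's equation: Q = (1/n) A R^(2/3) S^(1/2) = (1/0.013) × 11.17 × 1.22^(2/3) × 0.0023^(1/2) = 47.1 m³/s.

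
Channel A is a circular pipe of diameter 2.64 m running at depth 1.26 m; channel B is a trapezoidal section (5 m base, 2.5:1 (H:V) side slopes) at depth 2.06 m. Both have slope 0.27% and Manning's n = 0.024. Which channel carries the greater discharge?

channel B

Channel A: For a circular section of diameter D = 2.64 m at depth y = 1.26 m, the central angle is θ = 2 arccos(1 − 2y/D) = 3.051 rad. Then A = (D²/8)(θ − sin θ) = 2.579 m² and P = Dθ/2 = 4.027 m. Hydraulic radius R = A/P = 2.579/4.027 = 0.6404 m. Q_A = (1/0.024)·2.579·0.6404^(2/3)·√0.0027 = 4.148 m³/s.
Channel B: With bottom width b = 5 m and side slope z = 2.5: A = (b + zy)y = (5 + 2.5×2.06)×2.06 = 20.91 m²; P = b + 2y√(1+z²) = 5 + 2×2.06×2.693 = 16.09 m. Hydraulic radius R = A/P = 20.91/16.09 = 1.299 m. Q_B = (1/0.024)·20.91·1.299^(2/3)·√0.0027 = 53.9 m³/s.
Q_A = 4.148 m³/s vs Q_B = 53.9 m³/s, so channel B carries more.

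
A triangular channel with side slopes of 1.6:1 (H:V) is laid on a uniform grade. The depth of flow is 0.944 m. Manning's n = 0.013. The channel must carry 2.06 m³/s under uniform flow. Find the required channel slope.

S = 0.0012

For a triangular section with side slope z = 1.6: A = zy² = 1.6×0.944² = 1.426 m²; P = 2y√(1+z²) = 2×0.944×1.887 = 3.562 m.
Hydraulic radius R = A/P = 1.426/3.562 = 0.4003 m.
From Manning's equation, S = [nQ / (1 A R^(2/3))]² = [0.013 × 2.06 / (1 × 1.426 × 0.4003^(2/3))]² = 0.0012.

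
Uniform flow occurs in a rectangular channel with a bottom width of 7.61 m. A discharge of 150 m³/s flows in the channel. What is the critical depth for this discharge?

For a rectangular channel, critical depth y_c = (q²/g)^(1/3) where q = Q/b = 150/7.61 = 19.71 m²/s.
So y_c = (19.71²/9.81)^(1/3) = 3.41 m.

y_c = 3.41 m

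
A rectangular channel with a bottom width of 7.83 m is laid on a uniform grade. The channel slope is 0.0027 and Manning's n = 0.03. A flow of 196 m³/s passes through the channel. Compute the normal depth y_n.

Manning's equation rearranged: A R^(2/3) = nQ / (1·√S) = 0.03 × 196 / (√0.0027) = 113.2.
Try y = 6.44 m: A R^(2/3) = 91.26 — short.
Try y = 8.5 m: A R^(2/3) = 128.4 — over.
Try y = 7.66 m: A R^(2/3) = 113.1 — ≈ 113.2.

y_n = 7.66 m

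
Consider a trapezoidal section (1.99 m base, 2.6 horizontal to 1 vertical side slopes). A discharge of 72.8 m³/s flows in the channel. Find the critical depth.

y_c = 2.41 m

At critical depth, Q² T / (g A³) = 1, i.e. A³/T = Q²/g = 72.8²/9.81 = 540.2.
Trying y = 2.67 m: A³/T = 854.5 — too large.
Trying y = 2.41 m: A³/T = 542.4 — ≈ 540.2.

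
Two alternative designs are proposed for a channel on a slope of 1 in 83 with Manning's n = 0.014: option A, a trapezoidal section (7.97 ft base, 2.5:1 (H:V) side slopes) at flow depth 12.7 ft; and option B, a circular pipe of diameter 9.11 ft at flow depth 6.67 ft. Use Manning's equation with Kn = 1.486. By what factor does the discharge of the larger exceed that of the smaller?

17.8

Channel A: With bottom width b = 7.97 ft and side slope z = 2.5: A = (b + zy)y = (7.97 + 2.5×12.7)×12.7 = 504.4 ft²; P = b + 2y√(1+z²) = 7.97 + 2×12.7×2.693 = 76.36 ft. Hydraulic radius R = A/P = 504.4/76.36 = 6.606 ft. Q_A = (1.486/0.014)·504.4·6.606^(2/3)·√0.01205 = 20690 ft³/s.
Channel B: For a circular section of diameter D = 9.11 ft at depth y = 6.67 ft, the central angle is θ = 2 arccos(1 − 2y/D) = 4.107 rad. Then A = (D²/8)(θ − sin θ) = 51.14 ft² and P = Dθ/2 = 18.71 ft. Hydraulic radius R = A/P = 51.14/18.71 = 2.734 ft. Q_B = (1.486/0.014)·51.14·2.734^(2/3)·√0.01205 = 1165 ft³/s.
The larger discharge is 20690 ft³/s and the smaller is 1165 ft³/s; the ratio is 17.8.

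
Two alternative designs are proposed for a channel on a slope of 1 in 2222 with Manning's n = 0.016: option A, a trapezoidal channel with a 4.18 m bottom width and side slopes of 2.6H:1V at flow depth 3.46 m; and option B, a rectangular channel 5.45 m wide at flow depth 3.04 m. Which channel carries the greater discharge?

channel A

Channel A: With bottom width b = 4.18 m and side slope z = 2.6: A = (b + zy)y = (4.18 + 2.6×3.46)×3.46 = 45.59 m²; P = b + 2y√(1+z²) = 4.18 + 2×3.46×2.786 = 23.46 m. Hydraulic radius R = A/P = 45.59/23.46 = 1.944 m. Q_A = (1/0.016)·45.59·1.944^(2/3)·√0.00045 = 94.14 m³/s.
Channel B: Flow area A = b·y = 5.45 × 3.04 = 16.57 m². Wetted perimeter P = b + 2y = 5.45 + 2×3.04 = 11.53 m. Hydraulic radius R = A/P = 16.57/11.53 = 1.437 m. Q_B = (1/0.016)·16.57·1.437^(2/3)·√0.00045 = 27.97 m³/s.
Q_A = 94.14 m³/s vs Q_B = 27.97 m³/s, so channel A carries more.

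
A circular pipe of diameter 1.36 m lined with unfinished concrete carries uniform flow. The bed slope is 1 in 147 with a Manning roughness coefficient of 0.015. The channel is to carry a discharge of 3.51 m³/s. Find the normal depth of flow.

y_n = 1.01 m

Manning's equation rearranged: A R^(2/3) = nQ / (1·√S) = 0.015 × 3.51 / (√0.006803) = 0.6383.
At y = 1.26 m: A R^(2/3) = 0.7605 — over.
At y = 0.716 m: A R^(2/3) = 0.3858 — short.
At y = 1.01 m: A R^(2/3) = 0.6379 — ≈ 0.6383.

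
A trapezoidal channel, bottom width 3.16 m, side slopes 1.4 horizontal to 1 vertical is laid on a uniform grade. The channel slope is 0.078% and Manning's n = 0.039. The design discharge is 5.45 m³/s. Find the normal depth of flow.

y_n = 1.5 m

Manning's equation rearranged: A R^(2/3) = nQ / (1·√S) = 0.039 × 5.45 / (√0.00078) = 7.611.
Trying y = 1.11 m: A R^(2/3) = 4.318 — low.
Trying y = 1.74 m: A R^(2/3) = 10.15 — high.
Trying y = 1.5 m: A R^(2/3) = 7.615 — close enough.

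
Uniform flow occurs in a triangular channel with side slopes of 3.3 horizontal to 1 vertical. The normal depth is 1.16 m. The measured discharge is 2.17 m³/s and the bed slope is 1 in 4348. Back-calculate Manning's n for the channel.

n = 0.021

For a triangular section with side slope z = 3.3: A = zy² = 3.3×1.16² = 4.44 m²; P = 2y√(1+z²) = 2×1.16×3.448 = 8 m.
Hydraulic radius R = A/P = 4.44/8 = 0.5551 m.
Rearranging Manning's equation: n = (1/Q) A R^(2/3) S^(1/2) = (1/2.17) × 4.44 × 0.5551^(2/3) × √0.00023 = 0.021.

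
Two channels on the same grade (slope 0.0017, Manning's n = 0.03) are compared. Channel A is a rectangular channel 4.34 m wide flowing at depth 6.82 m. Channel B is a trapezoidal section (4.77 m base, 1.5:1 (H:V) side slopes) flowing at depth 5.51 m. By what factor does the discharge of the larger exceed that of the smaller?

Channel A: Flow area A = b·y = 4.34 × 6.82 = 29.6 m². Wetted perimeter P = b + 2y = 4.34 + 2×6.82 = 17.98 m. Hydraulic radius R = A/P = 29.6/17.98 = 1.646 m. Q_A = (1/0.03)·29.6·1.646^(2/3)·√0.0017 = 56.72 m³/s.
Channel B: With bottom width b = 4.77 m and side slope z = 1.5: A = (b + zy)y = (4.77 + 1.5×5.51)×5.51 = 71.82 m²; P = b + 2y√(1+z²) = 4.77 + 2×5.51×1.803 = 24.64 m. Hydraulic radius R = A/P = 71.82/24.64 = 2.915 m. Q_B = (1/0.03)·71.82·2.915^(2/3)·√0.0017 = 201.4 m³/s.
The larger discharge is 201.4 m³/s and the smaller is 56.72 m³/s; the ratio is 3.55.

3.55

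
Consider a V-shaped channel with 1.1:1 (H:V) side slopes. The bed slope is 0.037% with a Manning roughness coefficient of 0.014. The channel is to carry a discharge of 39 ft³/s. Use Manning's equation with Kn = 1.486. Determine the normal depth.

Manning's equation rearranged: A R^(2/3) = nQ / (1.486·√S) = 0.014 × 39 / (1.486 × √0.00037) = 19.1.
At y = 3.21 ft: A R^(2/3) = 12.71 — short.
At y = 4.77 ft: A R^(2/3) = 36.55 — over.
At y = 3.74 ft: A R^(2/3) = 19.11 — ≈ 19.1.

y_n = 3.74 ft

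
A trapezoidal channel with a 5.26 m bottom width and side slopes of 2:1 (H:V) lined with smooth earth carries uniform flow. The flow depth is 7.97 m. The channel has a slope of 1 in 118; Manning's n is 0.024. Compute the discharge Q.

Q = 1670 m³/s

With bottom width b = 5.26 m and side slope z = 2: A = (b + zy)y = (5.26 + 2×7.97)×7.97 = 169 m²; P = b + 2y√(1+z²) = 5.26 + 2×7.97×2.236 = 40.9 m.
Hydraulic radius R = A/P = 169/40.9 = 4.131 m.
Manning's equation: Q = (1/n) A R^(2/3) S^(1/2) = (1/0.024) × 169 × 4.131^(2/3) × 0.008475^(1/2) = 1670 m³/s.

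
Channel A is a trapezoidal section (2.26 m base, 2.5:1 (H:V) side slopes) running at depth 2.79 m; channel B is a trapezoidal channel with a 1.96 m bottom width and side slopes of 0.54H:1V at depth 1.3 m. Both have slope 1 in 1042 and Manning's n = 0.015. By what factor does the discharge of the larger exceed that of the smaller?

Channel A: With bottom width b = 2.26 m and side slope z = 2.5: A = (b + zy)y = (2.26 + 2.5×2.79)×2.79 = 25.77 m²; P = b + 2y√(1+z²) = 2.26 + 2×2.79×2.693 = 17.28 m. Hydraulic radius R = A/P = 25.77/17.28 = 1.491 m. Q_A = (1/0.015)·25.77·1.491^(2/3)·√0.0009597 = 69.44 m³/s.
Channel B: With bottom width b = 1.96 m and side slope z = 0.54: A = (b + zy)y = (1.96 + 0.54×1.3)×1.3 = 3.461 m²; P = b + 2y√(1+z²) = 1.96 + 2×1.3×1.136 = 4.915 m. Hydraulic radius R = A/P = 3.461/4.915 = 0.7041 m. Q_B = (1/0.015)·3.461·0.7041^(2/3)·√0.0009597 = 5.657 m³/s.
The larger discharge is 69.44 m³/s and the smaller is 5.657 m³/s; the ratio is 12.3.

12.3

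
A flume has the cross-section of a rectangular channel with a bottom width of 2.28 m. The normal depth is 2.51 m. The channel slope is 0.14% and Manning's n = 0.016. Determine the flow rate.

Flow area A = b·y = 2.28 × 2.51 = 5.723 m². Wetted perimeter P = b + 2y = 2.28 + 2×2.51 = 7.3 m.
Hydraulic radius R = A/P = 5.723/7.3 = 0.7839 m.
Manning's equation: Q = (1/n) A R^(2/3) S^(1/2) = (1/0.016) × 5.723 × 0.7839^(2/3) × 0.0014^(1/2) = 11.4 m³/s.

Q = 11.4 m³/s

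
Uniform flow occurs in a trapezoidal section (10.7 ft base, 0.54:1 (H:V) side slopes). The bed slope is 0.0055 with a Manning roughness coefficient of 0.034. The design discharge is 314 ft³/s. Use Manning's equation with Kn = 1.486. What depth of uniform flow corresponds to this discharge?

y_n = 3.99 ft

Manning's equation rearranged: A R^(2/3) = nQ / (1.486·√S) = 0.034 × 314 / (1.486 × √0.0055) = 96.87.
At y = 4.78 ft: A R^(2/3) = 130.4 — high.
At y = 3.3 ft: A R^(2/3) = 71 — low.
At y = 3.99 ft: A R^(2/3) = 96.84 — ≈ 96.87.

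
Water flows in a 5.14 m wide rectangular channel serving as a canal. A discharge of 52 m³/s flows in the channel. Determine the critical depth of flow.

y_c = 2.19 m

For a rectangular channel, critical depth y_c = (q²/g)^(1/3) where q = Q/b = 52/5.14 = 10.12 m²/s.
So y_c = (10.12²/9.81)^(1/3) = 2.19 m.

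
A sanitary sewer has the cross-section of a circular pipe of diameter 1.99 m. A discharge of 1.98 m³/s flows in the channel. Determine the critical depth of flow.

At critical depth, Q² T / (g A³) = 1, i.e. A³/T = Q²/g = 1.98²/9.81 = 0.3996.
At y = 0.584 m: A³/T = 0.2433 — too small.
At y = 0.664 m: A³/T = 0.4 — close enough.

y_c = 0.664 m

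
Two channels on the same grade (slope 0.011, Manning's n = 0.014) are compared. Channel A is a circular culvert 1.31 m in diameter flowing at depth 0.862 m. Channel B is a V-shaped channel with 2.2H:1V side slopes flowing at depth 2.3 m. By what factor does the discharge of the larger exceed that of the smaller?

24.3

Channel A: For a circular section of diameter D = 1.31 m at depth y = 0.862 m, the central angle is θ = 2 arccos(1 − 2y/D) = 3.785 rad. Then A = (D²/8)(θ − sin θ) = 0.9405 m² and P = Dθ/2 = 2.479 m. Hydraulic radius R = A/P = 0.9405/2.479 = 0.3794 m. Q_A = (1/0.014)·0.9405·0.3794^(2/3)·√0.011 = 3.692 m³/s.
Channel B: For a triangular section with side slope z = 2.2: A = zy² = 2.2×2.3² = 11.64 m²; P = 2y√(1+z²) = 2×2.3×2.417 = 11.12 m. Hydraulic radius R = A/P = 11.64/11.12 = 1.047 m. Q_B = (1/0.014)·11.64·1.047^(2/3)·√0.011 = 89.89 m³/s.
The larger discharge is 89.89 m³/s and the smaller is 3.692 m³/s; the ratio is 24.3.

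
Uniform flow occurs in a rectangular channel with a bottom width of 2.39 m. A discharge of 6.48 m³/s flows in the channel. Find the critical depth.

For a rectangular channel, critical depth y_c = (q²/g)^(1/3) where q = Q/b = 6.48/2.39 = 2.711 m²/s.
So y_c = (2.711²/9.81)^(1/3) = 0.908 m.

y_c = 0.908 m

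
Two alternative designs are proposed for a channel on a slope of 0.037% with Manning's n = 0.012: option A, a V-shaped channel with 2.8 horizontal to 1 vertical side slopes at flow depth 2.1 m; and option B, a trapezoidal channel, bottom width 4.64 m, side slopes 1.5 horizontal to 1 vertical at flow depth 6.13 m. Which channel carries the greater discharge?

channel B

Channel A: For a triangular section with side slope z = 2.8: A = zy² = 2.8×2.1² = 12.35 m²; P = 2y√(1+z²) = 2×2.1×2.973 = 12.49 m. Hydraulic radius R = A/P = 12.35/12.49 = 0.9888 m. Q_A = (1/0.012)·12.35·0.9888^(2/3)·√0.00037 = 19.65 m³/s.
Channel B: With bottom width b = 4.64 m and side slope z = 1.5: A = (b + zy)y = (4.64 + 1.5×6.13)×6.13 = 84.81 m²; P = b + 2y√(1+z²) = 4.64 + 2×6.13×1.803 = 26.74 m. Hydraulic radius R = A/P = 84.81/26.74 = 3.171 m. Q_B = (1/0.012)·84.81·3.171^(2/3)·√0.00037 = 293.4 m³/s.
Q_A = 19.65 m³/s vs Q_B = 293.4 m³/s, so channel B carries more.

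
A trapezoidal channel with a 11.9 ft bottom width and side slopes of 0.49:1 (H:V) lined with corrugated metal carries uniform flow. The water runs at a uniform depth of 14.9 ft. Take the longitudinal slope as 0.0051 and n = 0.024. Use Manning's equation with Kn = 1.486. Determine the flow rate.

With bottom width b = 11.9 ft and side slope z = 0.49: A = (b + zy)y = (11.9 + 0.49×14.9)×14.9 = 286.1 ft²; P = b + 2y√(1+z²) = 11.9 + 2×14.9×1.114 = 45.09 ft.
Hydraulic radius R = A/P = 286.1/45.09 = 6.346 ft.
Manning's equation: Q = (1.486/n) A R^(2/3) S^(1/2) = (1.486/0.024) × 286.1 × 6.346^(2/3) × 0.0051^(1/2) = 4340 ft³/s.

Q = 4340 ft³/s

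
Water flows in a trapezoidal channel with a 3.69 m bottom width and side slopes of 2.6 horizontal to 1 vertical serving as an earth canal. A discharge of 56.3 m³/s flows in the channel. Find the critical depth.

At critical depth, Q² T / (g A³) = 1, i.e. A³/T = Q²/g = 56.3²/9.81 = 323.1.
At y = 2.22 m: A³/T = 608.4 — too large.
At y = 1.67 m: A³/T = 195 — too small.
At y = 1.9 m: A³/T = 324.9 — matches.

y_c = 1.9 m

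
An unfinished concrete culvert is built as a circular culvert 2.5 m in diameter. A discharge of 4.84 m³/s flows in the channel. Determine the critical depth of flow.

At critical depth, Q² T / (g A³) = 1, i.e. A³/T = Q²/g = 4.84²/9.81 = 2.388.
At y = 0.798 m: A³/T = 1.054 — too small.
At y = 0.986 m: A³/T = 2.384 — ≈ 2.388.

y_c = 0.986 m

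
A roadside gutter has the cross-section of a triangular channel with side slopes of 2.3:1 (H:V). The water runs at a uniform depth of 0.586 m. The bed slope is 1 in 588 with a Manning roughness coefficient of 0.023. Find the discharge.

Q = 0.59 m³/s

For a triangular section with side slope z = 2.3: A = zy² = 2.3×0.586² = 0.7898 m²; P = 2y√(1+z²) = 2×0.586×2.508 = 2.939 m.
Hydraulic radius R = A/P = 0.7898/2.939 = 0.2687 m.
Manning's equation: Q = (1/n) A R^(2/3) S^(1/2) = (1/0.023) × 0.7898 × 0.2687^(2/3) × 0.001701^(1/2) = 0.59 m³/s.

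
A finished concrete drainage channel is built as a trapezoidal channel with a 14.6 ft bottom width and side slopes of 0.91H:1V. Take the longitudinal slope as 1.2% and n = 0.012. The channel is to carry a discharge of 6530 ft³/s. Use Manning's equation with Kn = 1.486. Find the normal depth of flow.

y_n = 7.83 ft

Manning's equation rearranged: A R^(2/3) = nQ / (1.486·√S) = 0.012 × 6530 / (1.486 × √0.012) = 481.4.
Try y = 9.34 ft: A R^(2/3) = 665.1 — high.
Try y = 5.42 ft: A R^(2/3) = 249.5 — low.
Try y = 7.83 ft: A R^(2/3) = 481 — matches.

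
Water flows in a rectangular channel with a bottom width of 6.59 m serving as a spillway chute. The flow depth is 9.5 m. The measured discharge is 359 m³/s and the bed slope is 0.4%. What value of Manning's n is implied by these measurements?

Flow area A = b·y = 6.59 × 9.5 = 62.6 m². Wetted perimeter P = b + 2y = 6.59 + 2×9.5 = 25.59 m.
Hydraulic radius R = A/P = 62.6/25.59 = 2.446 m.
Rearranging Manning's equation: n = (1/Q) A R^(2/3) S^(1/2) = (1/359) × 62.6 × 2.446^(2/3) × √0.004 = 0.02.

n = 0.02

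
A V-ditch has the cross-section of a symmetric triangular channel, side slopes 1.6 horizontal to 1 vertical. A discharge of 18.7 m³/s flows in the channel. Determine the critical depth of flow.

At critical depth, Q² T / (g A³) = 1, i.e. A³/T = Q²/g = 18.7²/9.81 = 35.65.
Trying y = 1.41 m: A³/T = 7.134 — short.
Trying y = 2.36 m: A³/T = 93.71 — over.
Trying y = 1.95 m: A³/T = 36.09 — matches.

y_c = 1.95 m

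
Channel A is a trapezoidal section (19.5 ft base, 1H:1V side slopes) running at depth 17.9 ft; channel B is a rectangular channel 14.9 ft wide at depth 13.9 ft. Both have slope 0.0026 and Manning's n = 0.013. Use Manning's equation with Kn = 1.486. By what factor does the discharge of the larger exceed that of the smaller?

5.08

Channel A: With bottom width b = 19.5 ft and side slope z = 1: A = (b + zy)y = (19.5 + 1×17.9)×17.9 = 669.5 ft²; P = b + 2y√(1+z²) = 19.5 + 2×17.9×1.414 = 70.13 ft. Hydraulic radius R = A/P = 669.5/70.13 = 9.546 ft. Q_A = (1.486/0.013)·669.5·9.546^(2/3)·√0.0026 = 17560 ft³/s.
Channel B: Flow area A = b·y = 14.9 × 13.9 = 207.1 ft². Wetted perimeter P = b + 2y = 14.9 + 2×13.9 = 42.7 ft. Hydraulic radius R = A/P = 207.1/42.7 = 4.85 ft. Q_B = (1.486/0.013)·207.1·4.85^(2/3)·√0.0026 = 3459 ft³/s.
The larger discharge is 17560 ft³/s and the smaller is 3459 ft³/s; the ratio is 5.08.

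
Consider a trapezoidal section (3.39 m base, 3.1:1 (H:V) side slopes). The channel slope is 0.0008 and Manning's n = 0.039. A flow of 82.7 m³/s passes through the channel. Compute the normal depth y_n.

Manning's equation rearranged: A R^(2/3) = nQ / (1·√S) = 0.039 × 82.7 / (√0.0008) = 114.
At y = 4.49 m: A R^(2/3) = 138.6 — too large.
At y = 2.99 m: A R^(2/3) = 52.96 — too small.
At y = 4.14 m: A R^(2/3) = 114 — matches.

y_n = 4.14 m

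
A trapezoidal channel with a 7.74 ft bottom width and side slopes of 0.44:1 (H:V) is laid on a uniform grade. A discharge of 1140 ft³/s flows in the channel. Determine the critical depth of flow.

At critical depth, Q² T / (g A³) = 1, i.e. A³/T = Q²/g = 1140²/32.2 = 40360.
At y = 6.12 ft: A³/T = 19830 — too small.
At y = 9.6 ft: A³/T = 93590 — too large.
At y = 7.54 ft: A³/T = 40320 — close enough.

y_c = 7.54 ft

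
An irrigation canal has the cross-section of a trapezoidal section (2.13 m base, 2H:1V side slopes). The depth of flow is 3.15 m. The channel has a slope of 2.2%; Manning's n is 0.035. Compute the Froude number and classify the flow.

supercritical

With bottom width b = 2.13 m and side slope z = 2: A = (b + zy)y = (2.13 + 2×3.15)×3.15 = 26.55 m²; P = b + 2y√(1+z²) = 2.13 + 2×3.15×2.236 = 16.22 m.
Hydraulic radius R = A/P = 26.55/16.22 = 1.637 m.
V = (1/n) R^(2/3) √S = (1/0.035) × 1.637^(2/3) × √0.022 = 5.887 m/s. Hydraulic depth D_h = A/T = 26.55/14.73 = 1.803 m.
Froude number Fr = V/√(g·D_h) = 5.887/√(9.81×1.803) = 1.4, which is greater than 1, so the flow is supercritical.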